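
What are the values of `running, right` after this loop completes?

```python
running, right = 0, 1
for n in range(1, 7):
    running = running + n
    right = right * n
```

Let's trace through this code step by step.

Initialize: running = 0
Initialize: right = 1
Entering loop: for n in range(1, 7):
After iteration 1: n = 1, running = 1, right = 1
After iteration 2: n = 2, running = 3, right = 2
After iteration 3: n = 3, running = 6, right = 6
After iteration 4: n = 4, running = 10, right = 24
After iteration 5: n = 5, running = 15, right = 120
After iteration 6: n = 6, running = 21, right = 720
Loop ends.

Final answer: 21, 720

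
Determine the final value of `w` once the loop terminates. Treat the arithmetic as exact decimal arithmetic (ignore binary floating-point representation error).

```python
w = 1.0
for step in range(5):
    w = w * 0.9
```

Let's trace through this code step by step.

Initialize: w = 1.0
Entering loop: for step in range(5):
After iteration 1: step = 0, w = 0.9
After iteration 2: step = 1, w = 0.81
After iteration 3: step = 2, w = 0.729
After iteration 4: step = 3, w = 0.6561
After iteration 5: step = 4, w = 0.59049
Loop ends.

Final answer: 0.59049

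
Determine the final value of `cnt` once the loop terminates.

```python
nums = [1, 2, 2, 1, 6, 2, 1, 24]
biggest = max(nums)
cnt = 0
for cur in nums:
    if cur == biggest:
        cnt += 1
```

Let's trace through this code step by step.

Initialize: nums = [1, 2, 2, 1, 6, 2, 1, 24]
Initialize: biggest = 24
Initialize: cnt = 0
Entering loop: for cur in nums:
After iteration 1: cur = 1, cnt = 0
After iteration 2: cur = 2, cnt = 0
After iteration 3: cur = 2, cnt = 0
After iteration 4: cur = 1, cnt = 0
After iteration 5: cur = 6, cnt = 0
After iteration 6: cur = 2, cnt = 0
After iteration 7: cur = 1, cnt = 0
After iteration 8: cur = 24, cnt = 1
Loop ends.

Final answer: 1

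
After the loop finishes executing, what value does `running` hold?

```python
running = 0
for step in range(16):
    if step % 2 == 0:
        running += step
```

Let's trace through this code step by step.

Initialize: running = 0
Entering loop: for step in range(16):
After iteration 1: step = 0, running = 0
After iteration 2: step = 1, running = 0
After iteration 3: step = 2, running = 2
After iteration 4: step = 3, running = 2
After iteration 5: step = 4, running = 6
After iteration 6: step = 5, running = 6
After iteration 7: step = 6, running = 12
After iteration 8: step = 7, running = 12
After iteration 9: step = 8, running = 20
After iteration 10: step = 9, running = 20
After iteration 11: step = 10, running = 30
After iteration 12: step = 11, running = 30
After iteration 13: step = 12, running = 42
After iteration 14: step = 13, running = 42
After iteration 15: step = 14, running = 56
After iteration 16: step = 15, running = 56
Loop ends.

Final answer: 56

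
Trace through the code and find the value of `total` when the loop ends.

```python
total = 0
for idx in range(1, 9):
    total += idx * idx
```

Let's trace through this code step by step.

Initialize: total = 0
Entering loop: for idx in range(1, 9):
After iteration 1: idx = 1, total = 1
After iteration 2: idx = 2, total = 5
After iteration 3: idx = 3, total = 14
After iteration 4: idx = 4, total = 30
After iteration 5: idx = 5, total = 55
After iteration 6: idx = 6, total = 91
After iteration 7: idx = 7, total = 140
After iteration 8: idx = 8, total = 204
Loop ends.

Final answer: 204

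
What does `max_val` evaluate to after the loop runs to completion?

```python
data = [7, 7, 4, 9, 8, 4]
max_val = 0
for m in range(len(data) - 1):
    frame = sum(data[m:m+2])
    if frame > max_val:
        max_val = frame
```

Let's trace through this code step by step.

Initialize: data = [7, 7, 4, 9, 8, 4]
Initialize: max_val = 0
Entering loop: for m in range(len(data) - 1):
After iteration 1: m = 0, max_val = 14, frame = 14
After iteration 2: m = 1, max_val = 14, frame = 11
After iteration 3: m = 2, max_val = 14, frame = 13
After iteration 4: m = 3, max_val = 17, frame = 17
After iteration 5: m = 4, max_val = 17, frame = 12
Loop ends.

Final answer: 17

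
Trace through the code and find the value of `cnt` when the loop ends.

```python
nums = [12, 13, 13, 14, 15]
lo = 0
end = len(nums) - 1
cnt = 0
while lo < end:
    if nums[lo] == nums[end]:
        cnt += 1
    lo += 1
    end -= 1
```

Let's trace through this code step by step.

Initialize: nums = [12, 13, 13, 14, 15]
Initialize: lo = 0
Initialize: end = 4
Initialize: cnt = 0
Entering loop: while lo < end:
After iteration 1: lo = 1, end = 3, cnt = 0
After iteration 2: lo = 2, end = 2, cnt = 0
Loop ends.

Final answer: 0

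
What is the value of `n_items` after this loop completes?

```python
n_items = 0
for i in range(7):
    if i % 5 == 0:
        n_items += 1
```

Let's trace through this code step by step.

Initialize: n_items = 0
Entering loop: for i in range(7):
After iteration 1: i = 0, n_items = 1
After iteration 2: i = 1, n_items = 1
After iteration 3: i = 2, n_items = 1
After iteration 4: i = 3, n_items = 1
After iteration 5: i = 4, n_items = 1
After iteration 6: i = 5, n_items = 2
After iteration 7: i = 6, n_items = 2
Loop ends.

Final answer: 2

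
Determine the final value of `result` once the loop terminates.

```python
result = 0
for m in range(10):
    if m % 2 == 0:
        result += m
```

Let's trace through this code step by step.

Initialize: result = 0
Entering loop: for m in range(10):
After iteration 1: m = 0, result = 0
After iteration 2: m = 1, result = 0
After iteration 3: m = 2, result = 2
After iteration 4: m = 3, result = 2
After iteration 5: m = 4, result = 6
After iteration 6: m = 5, result = 6
After iteration 7: m = 6, result = 12
After iteration 8: m = 7, result = 12
After iteration 9: m = 8, result = 20
After iteration 10: m = 9, result = 20
Loop ends.

Final answer: 20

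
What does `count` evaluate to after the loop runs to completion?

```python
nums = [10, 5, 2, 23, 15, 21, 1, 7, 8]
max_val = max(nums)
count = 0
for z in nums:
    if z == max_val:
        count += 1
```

Let's trace through this code step by step.

Initialize: nums = [10, 5, 2, 23, 15, 21, 1, 7, 8]
Initialize: max_val = 23
Initialize: count = 0
Entering loop: for z in nums:
After iteration 1: z = 10, count = 0
After iteration 2: z = 5, count = 0
After iteration 3: z = 2, count = 0
After iteration 4: z = 23, count = 1
After iteration 5: z = 15, count = 1
After iteration 6: z = 21, count = 1
After iteration 7: z = 1, count = 1
After iteration 8: z = 7, count = 1
After iteration 9: z = 8, count = 1
Loop ends.

Final answer: 1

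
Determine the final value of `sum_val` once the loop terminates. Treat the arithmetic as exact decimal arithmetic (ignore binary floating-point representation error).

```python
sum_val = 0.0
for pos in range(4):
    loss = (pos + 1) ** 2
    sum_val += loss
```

Let's trace through this code step by step.

Initialize: sum_val = 0.0
Entering loop: for pos in range(4):
After iteration 1: pos = 0, sum_val = 1.0, loss = 1
After iteration 2: pos = 1, sum_val = 5.0, loss = 4
After iteration 3: pos = 2, sum_val = 14.0, loss = 9
After iteration 4: pos = 3, sum_val = 30.0, loss = 16
Loop ends.

Final answer: 30.0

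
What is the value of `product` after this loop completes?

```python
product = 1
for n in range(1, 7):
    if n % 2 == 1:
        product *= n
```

Let's trace through this code step by step.

Initialize: product = 1
Entering loop: for n in range(1, 7):
After iteration 1: n = 1, product = 1
After iteration 2: n = 2, product = 1
After iteration 3: n = 3, product = 3
After iteration 4: n = 4, product = 3
After iteration 5: n = 5, product = 15
After iteration 6: n = 6, product = 15
Loop ends.

Final answer: 15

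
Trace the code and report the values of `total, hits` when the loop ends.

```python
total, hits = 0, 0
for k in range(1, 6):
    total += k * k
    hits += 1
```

Let's trace through this code step by step.

Initialize: total = 0
Initialize: hits = 0
Entering loop: for k in range(1, 6):
After iteration 1: k = 1, total = 1, hits = 1
After iteration 2: k = 2, total = 5, hits = 2
After iteration 3: k = 3, total = 14, hits = 3
After iteration 4: k = 4, total = 30, hits = 4
After iteration 5: k = 5, total = 55, hits = 5
Loop ends.

Final answer: 55, 5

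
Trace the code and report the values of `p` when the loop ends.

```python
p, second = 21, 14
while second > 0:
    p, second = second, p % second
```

Let's trace through this code step by step.

Initialize: p = 21
Initialize: second = 14
Entering loop: while second > 0:
After iteration 1: p = 14, second = 7
After iteration 2: p = 7, second = 0
Loop ends.

Final answer: 7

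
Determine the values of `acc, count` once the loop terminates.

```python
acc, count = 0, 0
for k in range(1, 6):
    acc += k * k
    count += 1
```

Let's trace through this code step by step.

Initialize: acc = 0
Initialize: count = 0
Entering loop: for k in range(1, 6):
After iteration 1: k = 1, acc = 1, count = 1
After iteration 2: k = 2, acc = 5, count = 2
After iteration 3: k = 3, acc = 14, count = 3
After iteration 4: k = 4, acc = 30, count = 4
After iteration 5: k = 5, acc = 55, count = 5
Loop ends.

Final answer: 55, 5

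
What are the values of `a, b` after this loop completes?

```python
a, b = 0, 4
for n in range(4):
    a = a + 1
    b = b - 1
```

Let's trace through this code step by step.

Initialize: a = 0
Initialize: b = 4
Entering loop: for n in range(4):
After iteration 1: n = 0, a = 1, b = 3
After iteration 2: n = 1, a = 2, b = 2
After iteration 3: n = 2, a = 3, b = 1
After iteration 4: n = 3, a = 4, b = 0
Loop ends.

Final answer: 4, 0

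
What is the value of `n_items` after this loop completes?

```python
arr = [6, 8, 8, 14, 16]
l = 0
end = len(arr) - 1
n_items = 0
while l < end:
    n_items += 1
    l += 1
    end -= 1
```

Let's trace through this code step by step.

Initialize: arr = [6, 8, 8, 14, 16]
Initialize: l = 0
Initialize: end = 4
Initialize: n_items = 0
Entering loop: while l < end:
After iteration 1: l = 1, end = 3, n_items = 1
After iteration 2: l = 2, end = 2, n_items = 2
Loop ends.

Final answer: 2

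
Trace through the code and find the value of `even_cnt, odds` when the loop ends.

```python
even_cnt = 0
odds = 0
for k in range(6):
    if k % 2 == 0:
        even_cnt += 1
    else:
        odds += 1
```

Let's trace through this code step by step.

Initialize: even_cnt = 0
Initialize: odds = 0
Entering loop: for k in range(6):
After iteration 1: k = 0, even_cnt = 1, odds = 0
After iteration 2: k = 1, even_cnt = 1, odds = 1
After iteration 3: k = 2, even_cnt = 2, odds = 1
After iteration 4: k = 3, even_cnt = 2, odds = 2
After iteration 5: k = 4, even_cnt = 3, odds = 2
After iteration 6: k = 5, even_cnt = 3, odds = 3
Loop ends.

Final answer: 3, 3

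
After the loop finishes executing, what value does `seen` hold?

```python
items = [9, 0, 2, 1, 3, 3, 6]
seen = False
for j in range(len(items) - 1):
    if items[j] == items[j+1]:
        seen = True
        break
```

Let's trace through this code step by step.

Initialize: items = [9, 0, 2, 1, 3, 3, 6]
Initialize: seen = False
Entering loop: for j in range(len(items) - 1):
After iteration 1: j = 0, seen = False
After iteration 2: j = 1, seen = False
After iteration 3: j = 2, seen = False
After iteration 4: j = 3, seen = False
After iteration 5: j = 4, seen = True
Loop ends.

Final answer: True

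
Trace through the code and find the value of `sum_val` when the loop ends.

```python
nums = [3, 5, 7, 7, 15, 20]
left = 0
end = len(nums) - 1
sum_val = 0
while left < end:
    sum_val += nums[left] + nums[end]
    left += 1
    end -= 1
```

Let's trace through this code step by step.

Initialize: nums = [3, 5, 7, 7, 15, 20]
Initialize: left = 0
Initialize: end = 5
Initialize: sum_val = 0
Entering loop: while left < end:
After iteration 1: left = 1, end = 4, sum_val = 23
After iteration 2: left = 2, end = 3, sum_val = 43
After iteration 3: left = 3, end = 2, sum_val = 57
Loop ends.

Final answer: 57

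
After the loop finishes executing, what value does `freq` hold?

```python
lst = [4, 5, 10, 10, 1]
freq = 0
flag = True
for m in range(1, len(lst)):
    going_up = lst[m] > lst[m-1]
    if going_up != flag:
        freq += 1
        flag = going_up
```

Let's trace through this code step by step.

Initialize: lst = [4, 5, 10, 10, 1]
Initialize: freq = 0
Initialize: flag = True
Entering loop: for m in range(1, len(lst)):
After iteration 1: m = 1, freq = 0, flag = True, going_up = True
After iteration 2: m = 2, freq = 0, flag = True, going_up = True
After iteration 3: m = 3, freq = 1, flag = False, going_up = False
After iteration 4: m = 4, freq = 1, flag = False, going_up = False
Loop ends.

Final answer: 1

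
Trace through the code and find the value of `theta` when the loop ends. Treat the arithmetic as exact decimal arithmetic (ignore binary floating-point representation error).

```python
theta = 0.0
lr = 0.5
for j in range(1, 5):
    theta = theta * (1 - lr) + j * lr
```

Let's trace through this code step by step.

Initialize: theta = 0.0
Initialize: lr = 0.5
Entering loop: for j in range(1, 5):
After iteration 1: j = 1, theta = 0.5
After iteration 2: j = 2, theta = 1.25
After iteration 3: j = 3, theta = 2.125
After iteration 4: j = 4, theta = 3.0625
Loop ends.

Final answer: 3.0625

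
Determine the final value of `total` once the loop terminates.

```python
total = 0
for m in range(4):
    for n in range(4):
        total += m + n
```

Let's trace through this code step by step.

Initialize: total = 0
Entering loop: for m in range(4):
After iteration 1: m = 0, total = 6
After iteration 2: m = 1, total = 16
After iteration 3: m = 2, total = 30
After iteration 4: m = 3, total = 48
Loop ends.

Final answer: 48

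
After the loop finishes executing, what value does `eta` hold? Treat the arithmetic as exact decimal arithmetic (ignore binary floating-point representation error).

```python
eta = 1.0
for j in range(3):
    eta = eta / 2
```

Let's trace through this code step by step.

Initialize: eta = 1.0
Entering loop: for j in range(3):
After iteration 1: j = 0, eta = 0.5
After iteration 2: j = 1, eta = 0.25
After iteration 3: j = 2, eta = 0.125
Loop ends.

Final answer: 0.125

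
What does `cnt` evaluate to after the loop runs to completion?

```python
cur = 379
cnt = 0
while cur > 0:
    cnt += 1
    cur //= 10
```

Let's trace through this code step by step.

Initialize: cur = 379
Initialize: cnt = 0
Entering loop: while cur > 0:
After iteration 1: cur = 37, cnt = 1
After iteration 2: cur = 3, cnt = 2
After iteration 3: cur = 0, cnt = 3
Loop ends.

Final answer: 3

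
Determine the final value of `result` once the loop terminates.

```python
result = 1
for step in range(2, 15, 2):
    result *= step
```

Let's trace through this code step by step.

Initialize: result = 1
Entering loop: for step in range(2, 15, 2):
After iteration 1: step = 2, result = 2
After iteration 2: step = 4, result = 8
After iteration 3: step = 6, result = 48
After iteration 4: step = 8, result = 384
After iteration 5: step = 10, result = 3840
After iteration 6: step = 12, result = 46080
After iteration 7: step = 14, result = 645120
Loop ends.

Final answer: 645120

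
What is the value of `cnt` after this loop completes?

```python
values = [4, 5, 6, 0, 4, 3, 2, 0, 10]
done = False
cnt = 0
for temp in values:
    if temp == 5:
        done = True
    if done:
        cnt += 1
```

Let's trace through this code step by step.

Initialize: values = [4, 5, 6, 0, 4, 3, 2, 0, 10]
Initialize: done = False
Initialize: cnt = 0
Entering loop: for temp in values:
After iteration 1: temp = 4, done = False, cnt = 0
After iteration 2: temp = 5, done = True, cnt = 1
After iteration 3: temp = 6, done = True, cnt = 2
After iteration 4: temp = 0, done = True, cnt = 3
After iteration 5: temp = 4, done = True, cnt = 4
After iteration 6: temp = 3, done = True, cnt = 5
After iteration 7: temp = 2, done = True, cnt = 6
After iteration 8: temp = 0, done = True, cnt = 7
After iteration 9: temp = 10, done = True, cnt = 8
Loop ends.

Final answer: 8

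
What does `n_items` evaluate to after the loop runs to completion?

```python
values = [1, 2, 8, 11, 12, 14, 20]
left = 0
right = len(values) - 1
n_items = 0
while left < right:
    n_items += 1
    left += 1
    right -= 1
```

Let's trace through this code step by step.

Initialize: values = [1, 2, 8, 11, 12, 14, 20]
Initialize: left = 0
Initialize: right = 6
Initialize: n_items = 0
Entering loop: while left < right:
After iteration 1: left = 1, right = 5, n_items = 1
After iteration 2: left = 2, right = 4, n_items = 2
After iteration 3: left = 3, right = 3, n_items = 3
Loop ends.

Final answer: 3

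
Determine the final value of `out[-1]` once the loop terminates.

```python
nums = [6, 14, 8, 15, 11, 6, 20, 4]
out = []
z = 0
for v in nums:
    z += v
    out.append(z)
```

Let's trace through this code step by step.

Initialize: nums = [6, 14, 8, 15, 11, 6, 20, 4]
Initialize: out = []
Initialize: z = 0
Entering loop: for v in nums:
After iteration 1: v = 6, out = [6], z = 6
After iteration 2: v = 14, out = [6, 20], z = 20
After iteration 3: v = 8, out = [6, 20, 28], z = 28
After iteration 4: v = 15, out = [6, 20, 28, 43], z = 43
After iteration 5: v = 11, out = [6, 20, 28, 43, 54], z = 54
After iteration 6: v = 6, out = [6, 20, 28, 43, 54, 60], z = 60
After iteration 7: v = 20, out = [6, 20, 28, 43, 54, 60, 80], z = 80
After iteration 8: v = 4, out = [6, 20, 28, 43, 54, 60, 80, 84], z = 84
Loop ends.
out[-1] = 84

Final answer: 84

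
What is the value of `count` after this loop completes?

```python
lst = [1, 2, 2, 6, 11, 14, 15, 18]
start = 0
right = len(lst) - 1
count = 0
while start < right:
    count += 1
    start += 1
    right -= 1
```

Let's trace through this code step by step.

Initialize: lst = [1, 2, 2, 6, 11, 14, 15, 18]
Initialize: start = 0
Initialize: right = 7
Initialize: count = 0
Entering loop: while start < right:
After iteration 1: start = 1, right = 6, count = 1
After iteration 2: start = 2, right = 5, count = 2
After iteration 3: start = 3, right = 4, count = 3
After iteration 4: start = 4, right = 3, count = 4
Loop ends.

Final answer: 4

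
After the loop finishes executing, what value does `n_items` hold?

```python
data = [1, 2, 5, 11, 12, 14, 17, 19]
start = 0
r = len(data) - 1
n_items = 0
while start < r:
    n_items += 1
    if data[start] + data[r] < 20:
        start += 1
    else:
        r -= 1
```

Let's trace through this code step by step.

Initialize: data = [1, 2, 5, 11, 12, 14, 17, 19]
Initialize: start = 0
Initialize: r = 7
Initialize: n_items = 0
Entering loop: while start < r:
After iteration 1: start = 0, r = 6, n_items = 1
After iteration 2: start = 1, r = 6, n_items = 2
After iteration 3: start = 2, r = 6, n_items = 3
After iteration 4: start = 2, r = 5, n_items = 4
After iteration 5: start = 3, r = 5, n_items = 5
After iteration 6: start = 3, r = 4, n_items = 6
After iteration 7: start = 3, r = 3, n_items = 7
Loop ends.

Final answer: 7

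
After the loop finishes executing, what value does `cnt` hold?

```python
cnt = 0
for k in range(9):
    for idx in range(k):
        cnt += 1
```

Let's trace through this code step by step.

Initialize: cnt = 0
Entering loop: for k in range(9):
After iteration 1: k = 0, cnt = 0
After iteration 2: k = 1, cnt = 1, idx = 0
After iteration 3: k = 2, cnt = 3, idx = 1
After iteration 4: k = 3, cnt = 6, idx = 2
After iteration 5: k = 4, cnt = 10, idx = 3
After iteration 6: k = 5, cnt = 15, idx = 4
After iteration 7: k = 6, cnt = 21, idx = 5
After iteration 8: k = 7, cnt = 28, idx = 6
After iteration 9: k = 8, cnt = 36, idx = 7
Loop ends.

Final answer: 36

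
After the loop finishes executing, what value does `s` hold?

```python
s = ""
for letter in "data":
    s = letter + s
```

Let's trace through this code step by step.

Initialize: s = ''
Entering loop: for letter in "data":
After iteration 1: letter = 'd', s = 'd'
After iteration 2: letter = 'a', s = 'ad'
After iteration 3: letter = 't', s = 'tad'
After iteration 4: letter = 'a', s = 'atad'
Loop ends.

Final answer: 'atad'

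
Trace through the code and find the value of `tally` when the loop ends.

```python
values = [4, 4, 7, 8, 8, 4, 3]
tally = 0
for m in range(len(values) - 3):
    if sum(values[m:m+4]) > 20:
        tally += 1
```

Let's trace through this code step by step.

Initialize: values = [4, 4, 7, 8, 8, 4, 3]
Initialize: tally = 0
Entering loop: for m in range(len(values) - 3):
After iteration 1: m = 0, tally = 1
After iteration 2: m = 1, tally = 2
After iteration 3: m = 2, tally = 3
After iteration 4: m = 3, tally = 4
Loop ends.

Final answer: 4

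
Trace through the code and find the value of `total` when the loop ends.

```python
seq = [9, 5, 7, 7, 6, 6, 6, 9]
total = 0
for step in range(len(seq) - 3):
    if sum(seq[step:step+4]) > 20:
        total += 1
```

Let's trace through this code step by step.

Initialize: seq = [9, 5, 7, 7, 6, 6, 6, 9]
Initialize: total = 0
Entering loop: for step in range(len(seq) - 3):
After iteration 1: step = 0, total = 1
After iteration 2: step = 1, total = 2
After iteration 3: step = 2, total = 3
After iteration 4: step = 3, total = 4
After iteration 5: step = 4, total = 5
Loop ends.

Final answer: 5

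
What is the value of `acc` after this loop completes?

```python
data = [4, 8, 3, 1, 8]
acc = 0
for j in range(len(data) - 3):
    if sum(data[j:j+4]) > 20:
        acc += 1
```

Let's trace through this code step by step.

Initialize: data = [4, 8, 3, 1, 8]
Initialize: acc = 0
Entering loop: for j in range(len(data) - 3):
After iteration 1: j = 0, acc = 0
After iteration 2: j = 1, acc = 0
Loop ends.

Final answer: 0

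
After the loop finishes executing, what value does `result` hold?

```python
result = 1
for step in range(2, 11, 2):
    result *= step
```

Let's trace through this code step by step.

Initialize: result = 1
Entering loop: for step in range(2, 11, 2):
After iteration 1: step = 2, result = 2
After iteration 2: step = 4, result = 8
After iteration 3: step = 6, result = 48
After iteration 4: step = 8, result = 384
After iteration 5: step = 10, result = 3840
Loop ends.

Final answer: 3840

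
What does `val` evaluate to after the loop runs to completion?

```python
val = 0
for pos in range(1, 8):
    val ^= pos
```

Let's trace through this code step by step.

Initialize: val = 0
Entering loop: for pos in range(1, 8):
After iteration 1: pos = 1, val = 1
After iteration 2: pos = 2, val = 3
After iteration 3: pos = 3, val = 0
After iteration 4: pos = 4, val = 4
After iteration 5: pos = 5, val = 1
After iteration 6: pos = 6, val = 7
After iteration 7: pos = 7, val = 0
Loop ends.

Final answer: 0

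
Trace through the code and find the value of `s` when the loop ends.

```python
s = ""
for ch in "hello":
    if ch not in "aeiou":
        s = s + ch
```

Let's trace through this code step by step.

Initialize: s = ''
Entering loop: for ch in "hello":
After iteration 1: ch = 'h', s = 'h'
After iteration 2: ch = 'e', s = 'h'
After iteration 3: ch = 'l', s = 'hl'
After iteration 4: ch = 'l', s = 'hll'
After iteration 5: ch = 'o', s = 'hll'
Loop ends.

Final answer: 'hll'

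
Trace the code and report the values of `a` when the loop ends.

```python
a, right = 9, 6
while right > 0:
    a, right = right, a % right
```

Let's trace through this code step by step.

Initialize: a = 9
Initialize: right = 6
Entering loop: while right > 0:
After iteration 1: a = 6, right = 3
After iteration 2: a = 3, right = 0
Loop ends.

Final answer: 3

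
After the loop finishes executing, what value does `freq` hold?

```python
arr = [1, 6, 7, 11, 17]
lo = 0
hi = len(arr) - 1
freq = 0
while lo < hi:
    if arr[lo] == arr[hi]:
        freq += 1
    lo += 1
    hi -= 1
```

Let's trace through this code step by step.

Initialize: arr = [1, 6, 7, 11, 17]
Initialize: lo = 0
Initialize: hi = 4
Initialize: freq = 0
Entering loop: while lo < hi:
After iteration 1: lo = 1, hi = 3, freq = 0
After iteration 2: lo = 2, hi = 2, freq = 0
Loop ends.

Final answer: 0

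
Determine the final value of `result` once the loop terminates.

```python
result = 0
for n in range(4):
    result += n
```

Let's trace through this code step by step.

Initialize: result = 0
Entering loop: for n in range(4):
After iteration 1: n = 0, result = 0
After iteration 2: n = 1, result = 1
After iteration 3: n = 2, result = 3
After iteration 4: n = 3, result = 6
Loop ends.

Final answer: 6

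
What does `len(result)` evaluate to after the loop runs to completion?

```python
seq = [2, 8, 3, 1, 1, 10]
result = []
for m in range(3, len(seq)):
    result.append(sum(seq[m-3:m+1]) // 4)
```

Let's trace through this code step by step.

Initialize: seq = [2, 8, 3, 1, 1, 10]
Initialize: result = []
Entering loop: for m in range(3, len(seq)):
After iteration 1: m = 3, result = [3]
After iteration 2: m = 4, result = [3, 3]
After iteration 3: m = 5, result = [3, 3, 3]
Loop ends.
len(result) = 3

Final answer: 3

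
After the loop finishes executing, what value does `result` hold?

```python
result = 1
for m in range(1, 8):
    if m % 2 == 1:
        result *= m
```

Let's trace through this code step by step.

Initialize: result = 1
Entering loop: for m in range(1, 8):
After iteration 1: m = 1, result = 1
After iteration 2: m = 2, result = 1
After iteration 3: m = 3, result = 3
After iteration 4: m = 4, result = 3
After iteration 5: m = 5, result = 15
After iteration 6: m = 6, result = 15
After iteration 7: m = 7, result = 105
Loop ends.

Final answer: 105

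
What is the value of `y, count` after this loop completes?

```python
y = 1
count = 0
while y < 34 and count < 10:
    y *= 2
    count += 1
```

Let's trace through this code step by step.

Initialize: y = 1
Initialize: count = 0
Entering loop: while y < 34 and count < 10:
After iteration 1: y = 2, count = 1
After iteration 2: y = 4, count = 2
After iteration 3: y = 8, count = 3
After iteration 4: y = 16, count = 4
After iteration 5: y = 32, count = 5
After iteration 6: y = 64, count = 6
Loop ends.

Final answer: 64, 6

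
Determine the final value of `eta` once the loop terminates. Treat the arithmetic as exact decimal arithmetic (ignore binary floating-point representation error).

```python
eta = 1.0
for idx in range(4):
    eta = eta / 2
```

Let's trace through this code step by step.

Initialize: eta = 1.0
Entering loop: for idx in range(4):
After iteration 1: idx = 0, eta = 0.5
After iteration 2: idx = 1, eta = 0.25
After iteration 3: idx = 2, eta = 0.125
After iteration 4: idx = 3, eta = 0.0625
Loop ends.

Final answer: 0.0625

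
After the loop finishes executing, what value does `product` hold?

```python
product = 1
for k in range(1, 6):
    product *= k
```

Let's trace through this code step by step.

Initialize: product = 1
Entering loop: for k in range(1, 6):
After iteration 1: k = 1, product = 1
After iteration 2: k = 2, product = 2
After iteration 3: k = 3, product = 6
After iteration 4: k = 4, product = 24
After iteration 5: k = 5, product = 120
Loop ends.

Final answer: 120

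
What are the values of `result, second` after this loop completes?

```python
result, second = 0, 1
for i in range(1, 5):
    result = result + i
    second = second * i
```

Let's trace through this code step by step.

Initialize: result = 0
Initialize: second = 1
Entering loop: for i in range(1, 5):
After iteration 1: i = 1, result = 1, second = 1
After iteration 2: i = 2, result = 3, second = 2
After iteration 3: i = 3, result = 6, second = 6
After iteration 4: i = 4, result = 10, second = 24
Loop ends.

Final answer: 10, 24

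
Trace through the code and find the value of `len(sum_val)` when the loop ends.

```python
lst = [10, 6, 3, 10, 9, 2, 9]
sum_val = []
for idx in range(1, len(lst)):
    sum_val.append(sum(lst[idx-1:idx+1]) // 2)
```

Let's trace through this code step by step.

Initialize: lst = [10, 6, 3, 10, 9, 2, 9]
Initialize: sum_val = []
Entering loop: for idx in range(1, len(lst)):
After iteration 1: idx = 1, sum_val = [8]
After iteration 2: idx = 2, sum_val = [8, 4]
After iteration 3: idx = 3, sum_val = [8, 4, 6]
After iteration 4: idx = 4, sum_val = [8, 4, 6, 9]
After iteration 5: idx = 5, sum_val = [8, 4, 6, 9, 5]
After iteration 6: idx = 6, sum_val = [8, 4, 6, 9, 5, 5]
Loop ends.
len(sum_val) = 6

Final answer: 6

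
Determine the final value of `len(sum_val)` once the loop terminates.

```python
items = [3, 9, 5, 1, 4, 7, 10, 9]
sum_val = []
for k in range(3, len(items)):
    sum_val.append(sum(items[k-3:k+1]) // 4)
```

Let's trace through this code step by step.

Initialize: items = [3, 9, 5, 1, 4, 7, 10, 9]
Initialize: sum_val = []
Entering loop: for k in range(3, len(items)):
After iteration 1: k = 3, sum_val = [4]
After iteration 2: k = 4, sum_val = [4, 4]
After iteration 3: k = 5, sum_val = [4, 4, 4]
After iteration 4: k = 6, sum_val = [4, 4, 4, 5]
After iteration 5: k = 7, sum_val = [4, 4, 4, 5, 7]
Loop ends.
len(sum_val) = 5

Final answer: 5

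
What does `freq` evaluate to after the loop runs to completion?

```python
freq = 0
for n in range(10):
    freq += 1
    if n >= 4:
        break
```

Let's trace through this code step by step.

Initialize: freq = 0
Entering loop: for n in range(10):
After iteration 1: n = 0, freq = 1
After iteration 2: n = 1, freq = 2
After iteration 3: n = 2, freq = 3
After iteration 4: n = 3, freq = 4
After iteration 5: n = 4, freq = 5
Loop ends.

Final answer: 5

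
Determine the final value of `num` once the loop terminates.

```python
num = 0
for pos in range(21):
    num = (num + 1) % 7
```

Let's trace through this code step by step.

Initialize: num = 0
Entering loop: for pos in range(21):
After iteration 1: pos = 0, num = 1
After iteration 2: pos = 1, num = 2
After iteration 3: pos = 2, num = 3
After iteration 4: pos = 3, num = 4
After iteration 5: pos = 4, num = 5
After iteration 6: pos = 5, num = 6
After iteration 7: pos = 6, num = 0
After iteration 8: pos = 7, num = 1
After iteration 9: pos = 8, num = 2
After iteration 10: pos = 9, num = 3
After iteration 11: pos = 10, num = 4
After iteration 12: pos = 11, num = 5
After iteration 13: pos = 12, num = 6
After iteration 14: pos = 13, num = 0
After iteration 15: pos = 14, num = 1
After iteration 16: pos = 15, num = 2
After iteration 17: pos = 16, num = 3
After iteration 18: pos = 17, num = 4
After iteration 19: pos = 18, num = 5
After iteration 20: pos = 19, num = 6
After iteration 21: pos = 20, num = 0
Loop ends.

Final answer: 0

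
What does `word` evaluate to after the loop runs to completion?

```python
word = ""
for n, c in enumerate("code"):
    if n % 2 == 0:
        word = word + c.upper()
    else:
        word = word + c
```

Let's trace through this code step by step.

Initialize: word = ''
Entering loop: for n, c in enumerate("code"):
After iteration 1: n = 0, c = 'c', word = 'C'
After iteration 2: n = 1, c = 'o', word = 'Co'
After iteration 3: n = 2, c = 'd', word = 'CoD'
After iteration 4: n = 3, c = 'e', word = 'CoDe'
Loop ends.

Final answer: 'CoDe'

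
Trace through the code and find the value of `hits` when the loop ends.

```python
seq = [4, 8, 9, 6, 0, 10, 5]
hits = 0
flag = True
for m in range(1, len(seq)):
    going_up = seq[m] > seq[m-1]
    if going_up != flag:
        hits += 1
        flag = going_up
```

Let's trace through this code step by step.

Initialize: seq = [4, 8, 9, 6, 0, 10, 5]
Initialize: hits = 0
Initialize: flag = True
Entering loop: for m in range(1, len(seq)):
After iteration 1: m = 1, hits = 0, flag = True, going_up = True
After iteration 2: m = 2, hits = 0, flag = True, going_up = True
After iteration 3: m = 3, hits = 1, flag = False, going_up = False
After iteration 4: m = 4, hits = 1, flag = False, going_up = False
After iteration 5: m = 5, hits = 2, flag = True, going_up = True
After iteration 6: m = 6, hits = 3, flag = False, going_up = False
Loop ends.

Final answer: 3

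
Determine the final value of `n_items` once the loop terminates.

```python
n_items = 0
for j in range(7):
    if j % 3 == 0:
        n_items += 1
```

Let's trace through this code step by step.

Initialize: n_items = 0
Entering loop: for j in range(7):
After iteration 1: j = 0, n_items = 1
After iteration 2: j = 1, n_items = 1
After iteration 3: j = 2, n_items = 1
After iteration 4: j = 3, n_items = 2
After iteration 5: j = 4, n_items = 2
After iteration 6: j = 5, n_items = 2
After iteration 7: j = 6, n_items = 3
Loop ends.

Final answer: 3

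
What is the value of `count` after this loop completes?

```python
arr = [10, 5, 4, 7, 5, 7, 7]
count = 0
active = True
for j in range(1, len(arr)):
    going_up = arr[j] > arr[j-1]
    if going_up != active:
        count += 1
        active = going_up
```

Let's trace through this code step by step.

Initialize: arr = [10, 5, 4, 7, 5, 7, 7]
Initialize: count = 0
Initialize: active = True
Entering loop: for j in range(1, len(arr)):
After iteration 1: j = 1, count = 1, active = False, going_up = False
After iteration 2: j = 2, count = 1, active = False, going_up = False
After iteration 3: j = 3, count = 2, active = True, going_up = True
After iteration 4: j = 4, count = 3, active = False, going_up = False
After iteration 5: j = 5, count = 4, active = True, going_up = True
After iteration 6: j = 6, count = 5, active = False, going_up = False
Loop ends.

Final answer: 5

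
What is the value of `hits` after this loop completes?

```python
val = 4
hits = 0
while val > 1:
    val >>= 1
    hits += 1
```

Let's trace through this code step by step.

Initialize: val = 4
Initialize: hits = 0
Entering loop: while val > 1:
After iteration 1: val = 2, hits = 1
After iteration 2: val = 1, hits = 2
Loop ends.

Final answer: 2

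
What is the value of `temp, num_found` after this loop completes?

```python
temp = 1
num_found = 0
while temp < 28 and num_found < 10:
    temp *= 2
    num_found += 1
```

Let's trace through this code step by step.

Initialize: temp = 1
Initialize: num_found = 0
Entering loop: while temp < 28 and num_found < 10:
After iteration 1: temp = 2, num_found = 1
After iteration 2: temp = 4, num_found = 2
After iteration 3: temp = 8, num_found = 3
After iteration 4: temp = 16, num_found = 4
After iteration 5: temp = 32, num_found = 5
Loop ends.

Final answer: 32, 5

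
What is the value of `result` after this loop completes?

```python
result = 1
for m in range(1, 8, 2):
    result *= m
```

Let's trace through this code step by step.

Initialize: result = 1
Entering loop: for m in range(1, 8, 2):
After iteration 1: m = 1, result = 1
After iteration 2: m = 3, result = 3
After iteration 3: m = 5, result = 15
After iteration 4: m = 7, result = 105
Loop ends.

Final answer: 105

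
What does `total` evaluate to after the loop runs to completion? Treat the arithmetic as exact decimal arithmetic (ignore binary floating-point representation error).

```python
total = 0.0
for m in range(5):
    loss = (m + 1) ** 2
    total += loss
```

Let's trace through this code step by step.

Initialize: total = 0.0
Entering loop: for m in range(5):
After iteration 1: m = 0, total = 1.0, loss = 1
After iteration 2: m = 1, total = 5.0, loss = 4
After iteration 3: m = 2, total = 14.0, loss = 9
After iteration 4: m = 3, total = 30.0, loss = 16
After iteration 5: m = 4, total = 55.0, loss = 25
Loop ends.

Final answer: 55.0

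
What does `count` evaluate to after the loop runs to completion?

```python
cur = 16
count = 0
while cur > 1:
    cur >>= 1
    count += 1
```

Let's trace through this code step by step.

Initialize: cur = 16
Initialize: count = 0
Entering loop: while cur > 1:
After iteration 1: cur = 8, count = 1
After iteration 2: cur = 4, count = 2
After iteration 3: cur = 2, count = 3
After iteration 4: cur = 1, count = 4
Loop ends.

Final answer: 4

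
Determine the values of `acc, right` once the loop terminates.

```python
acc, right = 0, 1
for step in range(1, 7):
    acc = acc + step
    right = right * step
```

Let's trace through this code step by step.

Initialize: acc = 0
Initialize: right = 1
Entering loop: for step in range(1, 7):
After iteration 1: step = 1, acc = 1, right = 1
After iteration 2: step = 2, acc = 3, right = 2
After iteration 3: step = 3, acc = 6, right = 6
After iteration 4: step = 4, acc = 10, right = 24
After iteration 5: step = 5, acc = 15, right = 120
After iteration 6: step = 6, acc = 21, right = 720
Loop ends.

Final answer: 21, 720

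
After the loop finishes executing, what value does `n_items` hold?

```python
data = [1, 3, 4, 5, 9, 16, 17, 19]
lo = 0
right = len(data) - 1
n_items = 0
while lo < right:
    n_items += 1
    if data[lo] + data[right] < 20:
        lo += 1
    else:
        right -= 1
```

Let's trace through this code step by step.

Initialize: data = [1, 3, 4, 5, 9, 16, 17, 19]
Initialize: lo = 0
Initialize: right = 7
Initialize: n_items = 0
Entering loop: while lo < right:
After iteration 1: lo = 0, right = 6, n_items = 1
After iteration 2: lo = 1, right = 6, n_items = 2
After iteration 3: lo = 1, right = 5, n_items = 3
After iteration 4: lo = 2, right = 5, n_items = 4
After iteration 5: lo = 2, right = 4, n_items = 5
After iteration 6: lo = 3, right = 4, n_items = 6
After iteration 7: lo = 4, right = 4, n_items = 7
Loop ends.

Final answer: 7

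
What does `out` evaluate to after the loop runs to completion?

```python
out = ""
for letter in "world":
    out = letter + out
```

Let's trace through this code step by step.

Initialize: out = ''
Entering loop: for letter in "world":
After iteration 1: letter = 'w', out = 'w'
After iteration 2: letter = 'o', out = 'ow'
After iteration 3: letter = 'r', out = 'row'
After iteration 4: letter = 'l', out = 'lrow'
After iteration 5: letter = 'd', out = 'dlrow'
Loop ends.

Final answer: 'dlrow'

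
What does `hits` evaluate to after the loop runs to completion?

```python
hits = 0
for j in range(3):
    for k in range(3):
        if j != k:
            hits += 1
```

Let's trace through this code step by step.

Initialize: hits = 0
Entering loop: for j in range(3):
After iteration 1: j = 0, hits = 2
After iteration 2: j = 1, hits = 4
After iteration 3: j = 2, hits = 6
Loop ends.

Final answer: 6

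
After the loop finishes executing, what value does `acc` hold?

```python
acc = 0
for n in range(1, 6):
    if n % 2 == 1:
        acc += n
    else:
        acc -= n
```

Let's trace through this code step by step.

Initialize: acc = 0
Entering loop: for n in range(1, 6):
After iteration 1: n = 1, acc = 1
After iteration 2: n = 2, acc = -1
After iteration 3: n = 3, acc = 2
After iteration 4: n = 4, acc = -2
After iteration 5: n = 5, acc = 3
Loop ends.

Final answer: 3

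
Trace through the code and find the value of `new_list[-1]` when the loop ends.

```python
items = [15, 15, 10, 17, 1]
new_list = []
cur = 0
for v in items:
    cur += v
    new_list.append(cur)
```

Let's trace through this code step by step.

Initialize: items = [15, 15, 10, 17, 1]
Initialize: new_list = []
Initialize: cur = 0
Entering loop: for v in items:
After iteration 1: v = 15, new_list = [15], cur = 15
After iteration 2: v = 15, new_list = [15, 30], cur = 30
After iteration 3: v = 10, new_list = [15, 30, 40], cur = 40
After iteration 4: v = 17, new_list = [15, 30, 40, 57], cur = 57
After iteration 5: v = 1, new_list = [15, 30, 40, 57, 58], cur = 58
Loop ends.
new_list[-1] = 58

Final answer: 58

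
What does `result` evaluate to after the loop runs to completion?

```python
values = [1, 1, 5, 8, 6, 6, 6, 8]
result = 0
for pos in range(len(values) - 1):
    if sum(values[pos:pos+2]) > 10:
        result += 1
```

Let's trace through this code step by step.

Initialize: values = [1, 1, 5, 8, 6, 6, 6, 8]
Initialize: result = 0
Entering loop: for pos in range(len(values) - 1):
After iteration 1: pos = 0, result = 0
After iteration 2: pos = 1, result = 0
After iteration 3: pos = 2, result = 1
After iteration 4: pos = 3, result = 2
After iteration 5: pos = 4, result = 3
After iteration 6: pos = 5, result = 4
After iteration 7: pos = 6, result = 5
Loop ends.

Final answer: 5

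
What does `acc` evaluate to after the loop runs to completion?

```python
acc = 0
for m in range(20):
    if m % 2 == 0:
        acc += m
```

Let's trace through this code step by step.

Initialize: acc = 0
Entering loop: for m in range(20):
After iteration 1: m = 0, acc = 0
After iteration 2: m = 1, acc = 0
After iteration 3: m = 2, acc = 2
After iteration 4: m = 3, acc = 2
After iteration 5: m = 4, acc = 6
After iteration 6: m = 5, acc = 6
After iteration 7: m = 6, acc = 12
After iteration 8: m = 7, acc = 12
After iteration 9: m = 8, acc = 20
After iteration 10: m = 9, acc = 20
After iteration 11: m = 10, acc = 30
After iteration 12: m = 11, acc = 30
After iteration 13: m = 12, acc = 42
After iteration 14: m = 13, acc = 42
After iteration 15: m = 14, acc = 56
After iteration 16: m = 15, acc = 56
After iteration 17: m = 16, acc = 72
After iteration 18: m = 17, acc = 72
After iteration 19: m = 18, acc = 90
After iteration 20: m = 19, acc = 90
Loop ends.

Final answer: 90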